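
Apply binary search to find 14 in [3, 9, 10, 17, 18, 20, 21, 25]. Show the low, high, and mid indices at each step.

Binary search for 14 in [3, 9, 10, 17, 18, 20, 21, 25]:

lo=0, hi=7, mid=3, arr[mid]=17 -> 17 > 14, search left half
lo=0, hi=2, mid=1, arr[mid]=9 -> 9 < 14, search right half
lo=2, hi=2, mid=2, arr[mid]=10 -> 10 < 14, search right half
lo=3 > hi=2, target 14 not found

Binary search determines that 14 is not in the array after 3 comparisons. The search space was exhausted without finding the target.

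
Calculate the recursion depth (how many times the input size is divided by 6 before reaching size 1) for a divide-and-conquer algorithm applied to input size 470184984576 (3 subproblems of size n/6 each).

For divide and conquer with division factor 6:

Problem sizes at each level:
Level 0: 470184984576
Level 1: 78364164096
Level 2: 13060694016
Level 3: 2176782336
Level 4: 362797056
Level 5: 60466176
Level 6: 10077696
Level 7: 1679616
Level 8: 279936
Level 9: 46656
Level 10: 7776
Level 11: 1296
Level 12: 216
Level 13: 36
Level 14: 6
Level 15: 1

The root is level 0 and the size-1 base case is level 15 (the tree spans levels 0 through 15, i.e. 16 levels counting the root), so the depth is the number of divisions: log_6(470184984576) = 15

The recursion tree depth is log_6(470184984576) = 15. At each level, the problem size is divided by 6, so it takes 15 divisions to reduce to a base case of size 1. The algorithm makes 3 recursive calls at each level.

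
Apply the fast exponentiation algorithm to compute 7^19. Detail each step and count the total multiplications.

Computing 7^19 by squaring (build up from 7^1; each line after the first costs one multiplication):

7^1 = 7
7^2 = (7^1)^2 = 7^2 = 49
7^4 = (7^2)^2 = 49^2 = 2401
7^8 = (7^4)^2 = 2401^2 = 5764801
7^9 = 7 * 7^8 = 7 * 5764801 = 40353607
7^18 = (7^9)^2 = 40353607^2 = 1628413597910449
7^19 = 7 * 7^18 = 7 * 1628413597910449 = 11398895185373143

Result: 11398895185373143
Multiplications needed: 6 (6 lines after 7^1)

7^19 = 11398895185373143. Using exponentiation by squaring, this requires 6 multiplications. The key idea: if the exponent is even, square the half-power; if odd, multiply by the base once.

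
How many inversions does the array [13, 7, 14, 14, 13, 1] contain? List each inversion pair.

Finding inversions in [13, 7, 14, 14, 13, 1]:

(0, 1): arr[0]=13 > arr[1]=7
(0, 5): arr[0]=13 > arr[5]=1
(1, 5): arr[1]=7 > arr[5]=1
(2, 4): arr[2]=14 > arr[4]=13
(2, 5): arr[2]=14 > arr[5]=1
(3, 4): arr[3]=14 > arr[4]=13
(3, 5): arr[3]=14 > arr[5]=1
(4, 5): arr[4]=13 > arr[5]=1

Total inversions: 8

The array has 8 inversion(s): (0,1), (0,5), (1,5), (2,4), (2,5), (3,4), (3,5), (4,5). Each pair (i,j) satisfies i < j and arr[i] > arr[j].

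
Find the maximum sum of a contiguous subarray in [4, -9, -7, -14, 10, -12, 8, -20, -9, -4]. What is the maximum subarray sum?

Using Kadane's algorithm on [4, -9, -7, -14, 10, -12, 8, -20, -9, -4]:

Scanning through the array:
Position 1 (value -9): max_ending_here = -5, max_so_far = 4
Position 2 (value -7): max_ending_here = -7, max_so_far = 4
Position 3 (value -14): max_ending_here = -14, max_so_far = 4
Position 4 (value 10): max_ending_here = 10, max_so_far = 10
Position 5 (value -12): max_ending_here = -2, max_so_far = 10
Position 6 (value 8): max_ending_here = 8, max_so_far = 10
Position 7 (value -20): max_ending_here = -12, max_so_far = 10
Position 8 (value -9): max_ending_here = -9, max_so_far = 10
Position 9 (value -4): max_ending_here = -4, max_so_far = 10

Maximum subarray: [10]
Maximum sum: 10

The maximum subarray is [10] with sum 10. This subarray runs from index 4 to index 4.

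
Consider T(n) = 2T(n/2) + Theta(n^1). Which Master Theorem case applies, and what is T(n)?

Master Theorem for T(n) = 2T(n/2) + O(n^1):

a = 2, b = 2, c = 1
log_b(a) = log_2(2) = 1.0000

Case 2: c = 1 = log_2(2) = 1.0000
T(n) = O(n^1 log n) = O(n log n)

For T(n) = 2T(n/2) + O(n^1): log_2(2) = 1.0000. This is Case 2 of the Master Theorem (c = log_b(a), equal work at all levels), giving O(n log n).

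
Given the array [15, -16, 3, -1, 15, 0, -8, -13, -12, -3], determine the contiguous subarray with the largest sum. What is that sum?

Using Kadane's algorithm on [15, -16, 3, -1, 15, 0, -8, -13, -12, -3]:

Scanning through the array:
Position 1 (value -16): max_ending_here = -1, max_so_far = 15
Position 2 (value 3): max_ending_here = 3, max_so_far = 15
Position 3 (value -1): max_ending_here = 2, max_so_far = 15
Position 4 (value 15): max_ending_here = 17, max_so_far = 17
Position 5 (value 0): max_ending_here = 17, max_so_far = 17
Position 6 (value -8): max_ending_here = 9, max_so_far = 17
Position 7 (value -13): max_ending_here = -4, max_so_far = 17
Position 8 (value -12): max_ending_here = -12, max_so_far = 17
Position 9 (value -3): max_ending_here = -3, max_so_far = 17

Maximum subarray: [3, -1, 15]
Maximum sum: 17

The maximum subarray is [3, -1, 15] with sum 17. This subarray runs from index 2 to index 4.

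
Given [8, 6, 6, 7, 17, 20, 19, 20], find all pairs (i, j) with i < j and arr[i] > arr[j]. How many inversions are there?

Finding inversions in [8, 6, 6, 7, 17, 20, 19, 20]:

(0, 1): arr[0]=8 > arr[1]=6
(0, 2): arr[0]=8 > arr[2]=6
(0, 3): arr[0]=8 > arr[3]=7
(5, 6): arr[5]=20 > arr[6]=19

Total inversions: 4

The array has 4 inversion(s): (0,1), (0,2), (0,3), (5,6). Each pair (i,j) satisfies i < j and arr[i] > arr[j].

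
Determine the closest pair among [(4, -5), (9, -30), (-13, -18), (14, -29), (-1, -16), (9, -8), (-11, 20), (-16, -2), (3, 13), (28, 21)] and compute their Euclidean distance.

Computing all pairwise distances among 10 points:

d((4, -5), (9, -30)) = 25.4951
d((4, -5), (-13, -18)) = 21.4009
d((4, -5), (14, -29)) = 26.0
d((4, -5), (-1, -16)) = 12.083
d((4, -5), (9, -8)) = 5.831
d((4, -5), (-11, 20)) = 29.1548
d((4, -5), (-16, -2)) = 20.2237
d((4, -5), (3, 13)) = 18.0278
d((4, -5), (28, 21)) = 35.3836
d((9, -30), (-13, -18)) = 25.0599
d((9, -30), (14, -29)) = 5.099 <-- minimum
d((9, -30), (-1, -16)) = 17.2047
d((9, -30), (9, -8)) = 22.0
d((9, -30), (-11, 20)) = 53.8516
d((9, -30), (-16, -2)) = 37.5366
d((9, -30), (3, 13)) = 43.4166
d((9, -30), (28, 21)) = 54.4243
d((-13, -18), (14, -29)) = 29.1548
d((-13, -18), (-1, -16)) = 12.1655
d((-13, -18), (9, -8)) = 24.1661
d((-13, -18), (-11, 20)) = 38.0526
d((-13, -18), (-16, -2)) = 16.2788
d((-13, -18), (3, 13)) = 34.8855
d((-13, -18), (28, 21)) = 56.5862
d((14, -29), (-1, -16)) = 19.8494
d((14, -29), (9, -8)) = 21.587
d((14, -29), (-11, 20)) = 55.0091
d((14, -29), (-16, -2)) = 40.3609
d((14, -29), (3, 13)) = 43.4166
d((14, -29), (28, 21)) = 51.923
d((-1, -16), (9, -8)) = 12.8062
d((-1, -16), (-11, 20)) = 37.3631
d((-1, -16), (-16, -2)) = 20.5183
d((-1, -16), (3, 13)) = 29.2746
d((-1, -16), (28, 21)) = 47.0106
d((9, -8), (-11, 20)) = 34.4093
d((9, -8), (-16, -2)) = 25.7099
d((9, -8), (3, 13)) = 21.8403
d((9, -8), (28, 21)) = 34.6699
d((-11, 20), (-16, -2)) = 22.561
d((-11, 20), (3, 13)) = 15.6525
d((-11, 20), (28, 21)) = 39.0128
d((-16, -2), (3, 13)) = 24.2074
d((-16, -2), (28, 21)) = 49.6488
d((3, 13), (28, 21)) = 26.2488

Closest pair: (9, -30) and (14, -29) with distance 5.099

The closest pair is (9, -30) and (14, -29) with Euclidean distance 5.099. For 10 points, brute-force pairwise comparison is shown above. For large n, the divide-and-conquer algorithm (sort by x, recurse on halves, check the dividing strip) achieves O(n log n).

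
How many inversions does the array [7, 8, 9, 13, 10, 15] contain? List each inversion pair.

Finding inversions in [7, 8, 9, 13, 10, 15]:

(3, 4): arr[3]=13 > arr[4]=10

Total inversions: 1

The array has 1 inversion(s): (3,4). Each pair (i,j) satisfies i < j and arr[i] > arr[j].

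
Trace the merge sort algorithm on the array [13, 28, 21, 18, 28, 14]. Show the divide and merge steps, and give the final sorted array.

Merge sort trace:

Split: [13, 28, 21, 18, 28, 14] -> [13, 28, 21] and [18, 28, 14]
  Split: [13, 28, 21] -> [13] and [28, 21]
    Split: [28, 21] -> [28] and [21]
    Merge: [28] + [21] -> [21, 28]
  Merge: [13] + [21, 28] -> [13, 21, 28]
  Split: [18, 28, 14] -> [18] and [28, 14]
    Split: [28, 14] -> [28] and [14]
    Merge: [28] + [14] -> [14, 28]
  Merge: [18] + [14, 28] -> [14, 18, 28]
Merge: [13, 21, 28] + [14, 18, 28] -> [13, 14, 18, 21, 28, 28]

Final sorted array: [13, 14, 18, 21, 28, 28]

The merge sort proceeds by recursively splitting the array and merging sorted halves.
After all merges, the sorted array is [13, 14, 18, 21, 28, 28].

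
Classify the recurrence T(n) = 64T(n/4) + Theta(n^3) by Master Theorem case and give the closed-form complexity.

Master Theorem for T(n) = 64T(n/4) + O(n^3):

a = 64, b = 4, c = 3
log_b(a) = log_4(64) = 3.0000

Case 2: c = 3 = log_4(64) = 3.0000
T(n) = O(n^3 log n) = O(n^3 log n)

For T(n) = 64T(n/4) + O(n^3): log_4(64) = 3.0000. This is Case 2 of the Master Theorem (c = log_b(a), equal work at all levels), giving O(n^3 log n).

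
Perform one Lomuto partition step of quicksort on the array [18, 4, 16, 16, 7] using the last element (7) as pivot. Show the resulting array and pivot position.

Lomuto partition with pivot = 7:

Initial array: [18, 4, 16, 16, 7]

arr[0]=18 > 7: no swap
arr[1]=4 <= 7: swap with position 0, array becomes [4, 18, 16, 16, 7]
arr[2]=16 > 7: no swap
arr[3]=16 > 7: no swap

Place pivot at position 1: [4, 7, 16, 16, 18]
Pivot position: 1

After partitioning with pivot 7, the array becomes [4, 7, 16, 16, 18]. The pivot is placed at index 1. All elements to the left of the pivot are <= 7, and all elements to the right are > 7.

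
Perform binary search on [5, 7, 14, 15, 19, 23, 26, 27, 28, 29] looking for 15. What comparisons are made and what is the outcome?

Binary search for 15 in [5, 7, 14, 15, 19, 23, 26, 27, 28, 29]:

lo=0, hi=9, mid=4, arr[mid]=19 -> 19 > 15, search left half
lo=0, hi=3, mid=1, arr[mid]=7 -> 7 < 15, search right half
lo=2, hi=3, mid=2, arr[mid]=14 -> 14 < 15, search right half
lo=3, hi=3, mid=3, arr[mid]=15 -> Found target at index 3!

Binary search finds 15 at index 3 after 4 comparisons. The search repeatedly halves the search space by comparing with the middle element.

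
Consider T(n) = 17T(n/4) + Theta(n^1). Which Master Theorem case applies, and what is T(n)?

Master Theorem for T(n) = 17T(n/4) + O(n^1):

a = 17, b = 4, c = 1
log_b(a) = log_4(17) = 2.0437

Case 1: c = 1 < log_4(17) = 2.0437
T(n) = O(n^(log_4 17))

For T(n) = 17T(n/4) + O(n^1): log_4(17) = 2.0437. This is Case 1 of the Master Theorem (c < log_b(a), work dominated by leaves), giving O(n^(log_4 17)).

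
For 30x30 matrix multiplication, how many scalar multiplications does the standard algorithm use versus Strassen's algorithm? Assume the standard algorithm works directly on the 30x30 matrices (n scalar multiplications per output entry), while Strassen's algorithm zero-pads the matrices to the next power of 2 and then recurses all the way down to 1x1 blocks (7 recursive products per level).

Matrix multiplication for 30x30 matrices:

Strassen's algorithm requires power-of-2 dimensions. Pad 30x30 to 32x32 (next power of 2).

Standard algorithm: 30^3 = 27000 multiplications
Strassen's algorithm: 7^(log2(32)) = 7^5 = 16807 multiplications
Savings: 27000 - 16807 = 10193 multiplications

Standard: 27000 multiplications (30^3). Strassen: 16807 multiplications (7^5, after padding to 32x32). Strassen reduces 8 recursive multiplications to 7 at each level.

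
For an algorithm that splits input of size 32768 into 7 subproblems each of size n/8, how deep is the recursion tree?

For divide and conquer with division factor 8:

Problem sizes at each level:
Level 0: 32768
Level 1: 4096
Level 2: 512
Level 3: 64
Level 4: 8
Level 5: 1

The root is level 0 and the size-1 base case is level 5 (the tree spans levels 0 through 5, i.e. 6 levels counting the root), so the depth is the number of divisions: log_8(32768) = 5

The recursion tree depth is log_8(32768) = 5. At each level, the problem size is divided by 8, so it takes 5 divisions to reduce to a base case of size 1. The algorithm makes 7 recursive calls at each level.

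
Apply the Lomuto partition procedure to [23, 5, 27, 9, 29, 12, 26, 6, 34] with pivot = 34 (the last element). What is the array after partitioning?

Lomuto partition with pivot = 34:

Initial array: [23, 5, 27, 9, 29, 12, 26, 6, 34]

arr[0]=23 <= 34: swap with position 0, array becomes [23, 5, 27, 9, 29, 12, 26, 6, 34]
arr[1]=5 <= 34: swap with position 1, array becomes [23, 5, 27, 9, 29, 12, 26, 6, 34]
arr[2]=27 <= 34: swap with position 2, array becomes [23, 5, 27, 9, 29, 12, 26, 6, 34]
arr[3]=9 <= 34: swap with position 3, array becomes [23, 5, 27, 9, 29, 12, 26, 6, 34]
arr[4]=29 <= 34: swap with position 4, array becomes [23, 5, 27, 9, 29, 12, 26, 6, 34]
arr[5]=12 <= 34: swap with position 5, array becomes [23, 5, 27, 9, 29, 12, 26, 6, 34]
arr[6]=26 <= 34: swap with position 6, array becomes [23, 5, 27, 9, 29, 12, 26, 6, 34]
arr[7]=6 <= 34: swap with position 7, array becomes [23, 5, 27, 9, 29, 12, 26, 6, 34]

Place pivot at position 8: [23, 5, 27, 9, 29, 12, 26, 6, 34]
Pivot position: 8

After partitioning with pivot 34, the array becomes [23, 5, 27, 9, 29, 12, 26, 6, 34]. The pivot is placed at index 8. All elements to the left of the pivot are <= 34, and all elements to the right are > 34.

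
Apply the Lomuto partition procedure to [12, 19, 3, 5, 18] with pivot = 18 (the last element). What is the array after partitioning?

Lomuto partition with pivot = 18:

Initial array: [12, 19, 3, 5, 18]

arr[0]=12 <= 18: swap with position 0, array becomes [12, 19, 3, 5, 18]
arr[1]=19 > 18: no swap
arr[2]=3 <= 18: swap with position 1, array becomes [12, 3, 19, 5, 18]
arr[3]=5 <= 18: swap with position 2, array becomes [12, 3, 5, 19, 18]

Place pivot at position 3: [12, 3, 5, 18, 19]
Pivot position: 3

After partitioning with pivot 18, the array becomes [12, 3, 5, 18, 19]. The pivot is placed at index 3. All elements to the left of the pivot are <= 18, and all elements to the right are > 18.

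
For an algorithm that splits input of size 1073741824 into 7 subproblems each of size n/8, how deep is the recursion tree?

For divide and conquer with division factor 8:

Problem sizes at each level:
Level 0: 1073741824
Level 1: 134217728
Level 2: 16777216
Level 3: 2097152
Level 4: 262144
Level 5: 32768
Level 6: 4096
Level 7: 512
Level 8: 64
Level 9: 8
Level 10: 1

The root is level 0 and the size-1 base case is level 10 (the tree spans levels 0 through 10, i.e. 11 levels counting the root), so the depth is the number of divisions: log_8(1073741824) = 10

The recursion tree depth is log_8(1073741824) = 10. At each level, the problem size is divided by 8, so it takes 10 divisions to reduce to a base case of size 1. The algorithm makes 7 recursive calls at each level.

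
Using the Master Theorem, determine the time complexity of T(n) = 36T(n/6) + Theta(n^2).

Master Theorem for T(n) = 36T(n/6) + O(n^2):

a = 36, b = 6, c = 2
log_b(a) = log_6(36) = 2.0000

Case 2: c = 2 = log_6(36) = 2.0000
T(n) = O(n^2 log n) = O(n^2 log n)

For T(n) = 36T(n/6) + O(n^2): log_6(36) = 2.0000. This is Case 2 of the Master Theorem (c = log_b(a), equal work at all levels), giving O(n^2 log n).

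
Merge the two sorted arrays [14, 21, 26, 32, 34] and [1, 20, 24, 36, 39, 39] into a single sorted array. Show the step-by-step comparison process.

Merging process:

Compare 14 vs 1: take 1 from right. Merged: [1]
Compare 14 vs 20: take 14 from left. Merged: [1, 14]
Compare 21 vs 20: take 20 from right. Merged: [1, 14, 20]
Compare 21 vs 24: take 21 from left. Merged: [1, 14, 20, 21]
Compare 26 vs 24: take 24 from right. Merged: [1, 14, 20, 21, 24]
Compare 26 vs 36: take 26 from left. Merged: [1, 14, 20, 21, 24, 26]
Compare 32 vs 36: take 32 from left. Merged: [1, 14, 20, 21, 24, 26, 32]
Compare 34 vs 36: take 34 from left. Merged: [1, 14, 20, 21, 24, 26, 32, 34]
Append remaining from right: [36, 39, 39]. Merged: [1, 14, 20, 21, 24, 26, 32, 34, 36, 39, 39]

Final merged array: [1, 14, 20, 21, 24, 26, 32, 34, 36, 39, 39]
Total comparisons: 8

The merged array is [1, 14, 20, 21, 24, 26, 32, 34, 36, 39, 39], requiring 8 comparisons. The merge step runs in O(n) time where n is the total number of elements.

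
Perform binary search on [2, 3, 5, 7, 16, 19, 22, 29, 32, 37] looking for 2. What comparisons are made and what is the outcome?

Binary search for 2 in [2, 3, 5, 7, 16, 19, 22, 29, 32, 37]:

lo=0, hi=9, mid=4, arr[mid]=16 -> 16 > 2, search left half
lo=0, hi=3, mid=1, arr[mid]=3 -> 3 > 2, search left half
lo=0, hi=0, mid=0, arr[mid]=2 -> Found target at index 0!

Binary search finds 2 at index 0 after 3 comparisons. The search repeatedly halves the search space by comparing with the middle element.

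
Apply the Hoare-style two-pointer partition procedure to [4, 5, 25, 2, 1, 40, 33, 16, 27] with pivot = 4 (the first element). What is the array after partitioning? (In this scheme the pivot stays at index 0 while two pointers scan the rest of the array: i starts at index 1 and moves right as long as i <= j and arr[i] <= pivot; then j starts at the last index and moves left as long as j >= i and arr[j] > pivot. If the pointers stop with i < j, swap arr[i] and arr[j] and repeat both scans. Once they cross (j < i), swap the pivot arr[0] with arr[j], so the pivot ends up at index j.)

Hoare-style two-pointer partition with pivot = 4:

Initial array: [4, 5, 25, 2, 1, 40, 33, 16, 27]

Pointers start at i = 1, j = 8.
i stops at index 1 (arr[1]=5 > 4), j stops at index 4 (arr[4]=1 <= 4): swap arr[1] and arr[4], array becomes [4, 1, 25, 2, 5, 40, 33, 16, 27]
i stops at index 2 (arr[2]=25 > 4), j stops at index 3 (arr[3]=2 <= 4): swap arr[2] and arr[3], array becomes [4, 1, 2, 25, 5, 40, 33, 16, 27]
i ends at 3, j ends at 2: the pointers have crossed (j < i), so scanning stops.

Swap pivot arr[0] with arr[2] to place pivot at position 2: [2, 1, 4, 25, 5, 40, 33, 16, 27]
Pivot position: 2

After partitioning with pivot 4, the array becomes [2, 1, 4, 25, 5, 40, 33, 16, 27]. The pivot is placed at index 2. All elements to the left of the pivot are <= 4, and all elements to the right are > 4.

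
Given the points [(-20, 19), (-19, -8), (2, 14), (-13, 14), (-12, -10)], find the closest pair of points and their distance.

Computing all pairwise distances among 5 points:

d((-20, 19), (-19, -8)) = 27.0185
d((-20, 19), (2, 14)) = 22.561
d((-20, 19), (-13, 14)) = 8.6023
d((-20, 19), (-12, -10)) = 30.0832
d((-19, -8), (2, 14)) = 30.4138
d((-19, -8), (-13, 14)) = 22.8035
d((-19, -8), (-12, -10)) = 7.2801 <-- minimum
d((2, 14), (-13, 14)) = 15.0
d((2, 14), (-12, -10)) = 27.7849
d((-13, 14), (-12, -10)) = 24.0208

Closest pair: (-19, -8) and (-12, -10) with distance 7.2801

The closest pair is (-19, -8) and (-12, -10) with Euclidean distance 7.2801. For 5 points, brute-force pairwise comparison is shown above. For large n, the divide-and-conquer algorithm (sort by x, recurse on halves, check the dividing strip) achieves O(n log n).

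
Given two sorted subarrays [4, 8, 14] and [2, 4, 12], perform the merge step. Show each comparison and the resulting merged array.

Merging process:

Compare 4 vs 2: take 2 from right. Merged: [2]
Compare 4 vs 4: take 4 from left. Merged: [2, 4]
Compare 8 vs 4: take 4 from right. Merged: [2, 4, 4]
Compare 8 vs 12: take 8 from left. Merged: [2, 4, 4, 8]
Compare 14 vs 12: take 12 from right. Merged: [2, 4, 4, 8, 12]
Append remaining from left: [14]. Merged: [2, 4, 4, 8, 12, 14]

Final merged array: [2, 4, 4, 8, 12, 14]
Total comparisons: 5

The merged array is [2, 4, 4, 8, 12, 14], requiring 5 comparisons. The merge step runs in O(n) time where n is the total number of elements.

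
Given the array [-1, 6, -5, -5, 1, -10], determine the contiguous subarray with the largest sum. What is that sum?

Using Kadane's algorithm on [-1, 6, -5, -5, 1, -10]:

Scanning through the array:
Position 1 (value 6): max_ending_here = 6, max_so_far = 6
Position 2 (value -5): max_ending_here = 1, max_so_far = 6
Position 3 (value -5): max_ending_here = -4, max_so_far = 6
Position 4 (value 1): max_ending_here = 1, max_so_far = 6
Position 5 (value -10): max_ending_here = -9, max_so_far = 6

Maximum subarray: [6]
Maximum sum: 6

The maximum subarray is [6] with sum 6. This subarray runs from index 1 to index 1.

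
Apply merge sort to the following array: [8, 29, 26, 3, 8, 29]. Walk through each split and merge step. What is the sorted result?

Merge sort trace:

Split: [8, 29, 26, 3, 8, 29] -> [8, 29, 26] and [3, 8, 29]
  Split: [8, 29, 26] -> [8] and [29, 26]
    Split: [29, 26] -> [29] and [26]
    Merge: [29] + [26] -> [26, 29]
  Merge: [8] + [26, 29] -> [8, 26, 29]
  Split: [3, 8, 29] -> [3] and [8, 29]
    Split: [8, 29] -> [8] and [29]
    Merge: [8] + [29] -> [8, 29]
  Merge: [3] + [8, 29] -> [3, 8, 29]
Merge: [8, 26, 29] + [3, 8, 29] -> [3, 8, 8, 26, 29, 29]

Final sorted array: [3, 8, 8, 26, 29, 29]

The merge sort proceeds by recursively splitting the array and merging sorted halves.
After all merges, the sorted array is [3, 8, 8, 26, 29, 29].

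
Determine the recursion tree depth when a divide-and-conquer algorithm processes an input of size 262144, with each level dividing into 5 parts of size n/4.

For divide and conquer with division factor 4:

Problem sizes at each level:
Level 0: 262144
Level 1: 65536
Level 2: 16384
Level 3: 4096
Level 4: 1024
Level 5: 256
Level 6: 64
Level 7: 16
Level 8: 4
Level 9: 1

The root is level 0 and the size-1 base case is level 9 (the tree spans levels 0 through 9, i.e. 10 levels counting the root), so the depth is the number of divisions: log_4(262144) = 9

The recursion tree depth is log_4(262144) = 9. At each level, the problem size is divided by 4, so it takes 9 divisions to reduce to a base case of size 1. The algorithm makes 5 recursive calls at each level.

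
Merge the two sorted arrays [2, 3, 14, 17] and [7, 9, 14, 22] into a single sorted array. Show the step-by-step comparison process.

Merging process:

Compare 2 vs 7: take 2 from left. Merged: [2]
Compare 3 vs 7: take 3 from left. Merged: [2, 3]
Compare 14 vs 7: take 7 from right. Merged: [2, 3, 7]
Compare 14 vs 9: take 9 from right. Merged: [2, 3, 7, 9]
Compare 14 vs 14: take 14 from left. Merged: [2, 3, 7, 9, 14]
Compare 17 vs 14: take 14 from right. Merged: [2, 3, 7, 9, 14, 14]
Compare 17 vs 22: take 17 from left. Merged: [2, 3, 7, 9, 14, 14, 17]
Append remaining from right: [22]. Merged: [2, 3, 7, 9, 14, 14, 17, 22]

Final merged array: [2, 3, 7, 9, 14, 14, 17, 22]
Total comparisons: 7

The merged array is [2, 3, 7, 9, 14, 14, 17, 22], requiring 7 comparisons. The merge step runs in O(n) time where n is the total number of elements.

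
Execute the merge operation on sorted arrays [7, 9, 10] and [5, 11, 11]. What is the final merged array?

Merging process:

Compare 7 vs 5: take 5 from right. Merged: [5]
Compare 7 vs 11: take 7 from left. Merged: [5, 7]
Compare 9 vs 11: take 9 from left. Merged: [5, 7, 9]
Compare 10 vs 11: take 10 from left. Merged: [5, 7, 9, 10]
Append remaining from right: [11, 11]. Merged: [5, 7, 9, 10, 11, 11]

Final merged array: [5, 7, 9, 10, 11, 11]
Total comparisons: 4

The merged array is [5, 7, 9, 10, 11, 11], requiring 4 comparisons. The merge step runs in O(n) time where n is the total number of elements.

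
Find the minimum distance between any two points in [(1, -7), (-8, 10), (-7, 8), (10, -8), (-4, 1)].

Computing all pairwise distances among 5 points:

d((1, -7), (-8, 10)) = 19.2354
d((1, -7), (-7, 8)) = 17.0
d((1, -7), (10, -8)) = 9.0554
d((1, -7), (-4, 1)) = 9.434
d((-8, 10), (-7, 8)) = 2.2361 <-- minimum
d((-8, 10), (10, -8)) = 25.4558
d((-8, 10), (-4, 1)) = 9.8489
d((-7, 8), (10, -8)) = 23.3452
d((-7, 8), (-4, 1)) = 7.6158
d((10, -8), (-4, 1)) = 16.6433

Closest pair: (-8, 10) and (-7, 8) with distance 2.2361

The closest pair is (-8, 10) and (-7, 8) with Euclidean distance 2.2361. For 5 points, brute-force pairwise comparison is shown above. For large n, the divide-and-conquer algorithm (sort by x, recurse on halves, check the dividing strip) achieves O(n log n).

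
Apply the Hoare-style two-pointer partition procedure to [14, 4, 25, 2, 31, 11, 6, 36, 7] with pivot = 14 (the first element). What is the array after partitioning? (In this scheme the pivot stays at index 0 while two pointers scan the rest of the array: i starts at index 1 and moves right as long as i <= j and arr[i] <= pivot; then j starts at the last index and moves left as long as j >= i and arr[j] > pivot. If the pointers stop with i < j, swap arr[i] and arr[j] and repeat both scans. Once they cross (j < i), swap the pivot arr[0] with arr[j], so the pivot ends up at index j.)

Hoare-style two-pointer partition with pivot = 14:

Initial array: [14, 4, 25, 2, 31, 11, 6, 36, 7]

Pointers start at i = 1, j = 8.
i stops at index 2 (arr[2]=25 > 14), j stops at index 8 (arr[8]=7 <= 14): swap arr[2] and arr[8], array becomes [14, 4, 7, 2, 31, 11, 6, 36, 25]
i stops at index 4 (arr[4]=31 > 14), j stops at index 6 (arr[6]=6 <= 14): swap arr[4] and arr[6], array becomes [14, 4, 7, 2, 6, 11, 31, 36, 25]
i ends at 6, j ends at 5: the pointers have crossed (j < i), so scanning stops.

Swap pivot arr[0] with arr[5] to place pivot at position 5: [11, 4, 7, 2, 6, 14, 31, 36, 25]
Pivot position: 5

After partitioning with pivot 14, the array becomes [11, 4, 7, 2, 6, 14, 31, 36, 25]. The pivot is placed at index 5. All elements to the left of the pivot are <= 14, and all elements to the right are > 14.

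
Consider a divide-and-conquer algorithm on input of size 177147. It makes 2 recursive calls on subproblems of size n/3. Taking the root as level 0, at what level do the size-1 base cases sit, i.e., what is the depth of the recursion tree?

For divide and conquer with division factor 3:

Problem sizes at each level:
Level 0: 177147
Level 1: 59049
Level 2: 19683
Level 3: 6561
Level 4: 2187
Level 5: 729
Level 6: 243
Level 7: 81
Level 8: 27
Level 9: 9
Level 10: 3
Level 11: 1

The root is level 0 and the size-1 base case is level 11 (the tree spans levels 0 through 11, i.e. 12 levels counting the root), so the depth is the number of divisions: log_3(177147) = 11

The recursion tree depth is log_3(177147) = 11. At each level, the problem size is divided by 3, so it takes 11 divisions to reduce to a base case of size 1. The algorithm makes 2 recursive calls at each level.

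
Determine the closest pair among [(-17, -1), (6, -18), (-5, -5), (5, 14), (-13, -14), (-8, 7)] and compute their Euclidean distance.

Computing all pairwise distances among 6 points:

d((-17, -1), (6, -18)) = 28.6007
d((-17, -1), (-5, -5)) = 12.6491
d((-17, -1), (5, 14)) = 26.6271
d((-17, -1), (-13, -14)) = 13.6015
d((-17, -1), (-8, 7)) = 12.0416 <-- minimum
d((6, -18), (-5, -5)) = 17.0294
d((6, -18), (5, 14)) = 32.0156
d((6, -18), (-13, -14)) = 19.4165
d((6, -18), (-8, 7)) = 28.6531
d((-5, -5), (5, 14)) = 21.4709
d((-5, -5), (-13, -14)) = 12.0416 <-- minimum
d((-5, -5), (-8, 7)) = 12.3693
d((5, 14), (-13, -14)) = 33.2866
d((5, 14), (-8, 7)) = 14.7648
d((-13, -14), (-8, 7)) = 21.587

Minimum distance: 12.0416 (tie among 2 pairs: (-17, -1) and (-8, 7); (-5, -5) and (-13, -14))

The minimum Euclidean distance is 12.0416. There is a tie: 2 pairs achieve this minimum — (-17, -1) and (-8, 7); (-5, -5) and (-13, -14). Any of these is a valid closest pair. For 6 points, brute-force pairwise comparison is shown above. For large n, the divide-and-conquer algorithm (sort by x, recurse on halves, check the dividing strip) achieves O(n log n).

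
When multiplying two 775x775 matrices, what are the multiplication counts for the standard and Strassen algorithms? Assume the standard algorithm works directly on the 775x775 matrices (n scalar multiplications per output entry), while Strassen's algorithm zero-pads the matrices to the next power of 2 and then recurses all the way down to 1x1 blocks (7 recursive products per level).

Matrix multiplication for 775x775 matrices:

Strassen's algorithm requires power-of-2 dimensions. Pad 775x775 to 1024x1024 (next power of 2).

Standard algorithm: 775^3 = 465484375 multiplications
Strassen's algorithm: 7^(log2(1024)) = 7^10 = 282475249 multiplications
Savings: 465484375 - 282475249 = 183009126 multiplications

Standard: 465484375 multiplications (775^3). Strassen: 282475249 multiplications (7^10, after padding to 1024x1024). Strassen reduces 8 recursive multiplications to 7 at each level.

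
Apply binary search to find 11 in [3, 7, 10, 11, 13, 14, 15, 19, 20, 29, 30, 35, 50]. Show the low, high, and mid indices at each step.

Binary search for 11 in [3, 7, 10, 11, 13, 14, 15, 19, 20, 29, 30, 35, 50]:

lo=0, hi=12, mid=6, arr[mid]=15 -> 15 > 11, search left half
lo=0, hi=5, mid=2, arr[mid]=10 -> 10 < 11, search right half
lo=3, hi=5, mid=4, arr[mid]=13 -> 13 > 11, search left half
lo=3, hi=3, mid=3, arr[mid]=11 -> Found target at index 3!

Binary search finds 11 at index 3 after 4 comparisons. The search repeatedly halves the search space by comparing with the middle element.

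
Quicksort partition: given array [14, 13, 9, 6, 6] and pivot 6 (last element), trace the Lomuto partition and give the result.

Lomuto partition with pivot = 6:

Initial array: [14, 13, 9, 6, 6]

arr[0]=14 > 6: no swap
arr[1]=13 > 6: no swap
arr[2]=9 > 6: no swap
arr[3]=6 <= 6: swap with position 0, array becomes [6, 13, 9, 14, 6]

Place pivot at position 1: [6, 6, 9, 14, 13]
Pivot position: 1

After partitioning with pivot 6, the array becomes [6, 6, 9, 14, 13]. The pivot is placed at index 1. All elements to the left of the pivot are <= 6, and all elements to the right are > 6.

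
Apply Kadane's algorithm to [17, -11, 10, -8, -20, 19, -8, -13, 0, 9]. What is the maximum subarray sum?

Using Kadane's algorithm on [17, -11, 10, -8, -20, 19, -8, -13, 0, 9]:

Scanning through the array:
Position 1 (value -11): max_ending_here = 6, max_so_far = 17
Position 2 (value 10): max_ending_here = 16, max_so_far = 17
Position 3 (value -8): max_ending_here = 8, max_so_far = 17
Position 4 (value -20): max_ending_here = -12, max_so_far = 17
Position 5 (value 19): max_ending_here = 19, max_so_far = 19
Position 6 (value -8): max_ending_here = 11, max_so_far = 19
Position 7 (value -13): max_ending_here = -2, max_so_far = 19
Position 8 (value 0): max_ending_here = 0, max_so_far = 19
Position 9 (value 9): max_ending_here = 9, max_so_far = 19

Maximum subarray: [19]
Maximum sum: 19

The maximum subarray is [19] with sum 19. This subarray runs from index 5 to index 5.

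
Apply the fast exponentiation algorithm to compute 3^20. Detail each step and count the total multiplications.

Computing 3^20 by squaring (build up from 3^1; each line after the first costs one multiplication):

3^1 = 3
3^2 = (3^1)^2 = 3^2 = 9
3^4 = (3^2)^2 = 9^2 = 81
3^5 = 3 * 3^4 = 3 * 81 = 243
3^10 = (3^5)^2 = 243^2 = 59049
3^20 = (3^10)^2 = 59049^2 = 3486784401

Result: 3486784401
Multiplications needed: 5 (5 lines after 3^1)

3^20 = 3486784401. Using exponentiation by squaring, this requires 5 multiplications. The key idea: if the exponent is even, square the half-power; if odd, multiply by the base once.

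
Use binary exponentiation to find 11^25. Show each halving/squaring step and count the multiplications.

Computing 11^25 by squaring (build up from 11^1; each line after the first costs one multiplication):

11^1 = 11
11^2 = (11^1)^2 = 11^2 = 121
11^3 = 11 * 11^2 = 11 * 121 = 1331
11^6 = (11^3)^2 = 1331^2 = 1771561
11^12 = (11^6)^2 = 1771561^2 = 3138428376721
11^24 = (11^12)^2 = 3138428376721^2 = 9849732675807611094711841
11^25 = 11 * 11^24 = 11 * 9849732675807611094711841 = 108347059433883722041830251

Result: 108347059433883722041830251
Multiplications needed: 6 (6 lines after 11^1)

11^25 = 108347059433883722041830251. Using exponentiation by squaring, this requires 6 multiplications. The key idea: if the exponent is even, square the half-power; if odd, multiply by the base once.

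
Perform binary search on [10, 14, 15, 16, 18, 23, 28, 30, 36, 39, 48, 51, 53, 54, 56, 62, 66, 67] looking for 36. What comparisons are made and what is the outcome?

Binary search for 36 in [10, 14, 15, 16, 18, 23, 28, 30, 36, 39, 48, 51, 53, 54, 56, 62, 66, 67]:

lo=0, hi=17, mid=8, arr[mid]=36 -> Found target at index 8!

Binary search finds 36 at index 8 after 1 comparisons. The search repeatedly halves the search space by comparing with the middle element.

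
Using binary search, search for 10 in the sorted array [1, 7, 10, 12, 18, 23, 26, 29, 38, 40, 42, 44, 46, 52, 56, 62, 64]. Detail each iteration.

Binary search for 10 in [1, 7, 10, 12, 18, 23, 26, 29, 38, 40, 42, 44, 46, 52, 56, 62, 64]:

lo=0, hi=16, mid=8, arr[mid]=38 -> 38 > 10, search left half
lo=0, hi=7, mid=3, arr[mid]=12 -> 12 > 10, search left half
lo=0, hi=2, mid=1, arr[mid]=7 -> 7 < 10, search right half
lo=2, hi=2, mid=2, arr[mid]=10 -> Found target at index 2!

Binary search finds 10 at index 2 after 4 comparisons. The search repeatedly halves the search space by comparing with the middle element.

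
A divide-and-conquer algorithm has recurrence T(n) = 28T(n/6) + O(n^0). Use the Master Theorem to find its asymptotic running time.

Master Theorem for T(n) = 28T(n/6) + O(n^0):

a = 28, b = 6, c = 0
log_b(a) = log_6(28) = 1.8597

Case 1: c = 0 < log_6(28) = 1.8597
T(n) = O(n^(log_6 28))

For T(n) = 28T(n/6) + O(n^0): log_6(28) = 1.8597. This is Case 1 of the Master Theorem (c < log_b(a), work dominated by leaves), giving O(n^(log_6 28)).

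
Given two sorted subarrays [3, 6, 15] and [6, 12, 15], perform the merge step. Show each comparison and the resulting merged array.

Merging process:

Compare 3 vs 6: take 3 from left. Merged: [3]
Compare 6 vs 6: take 6 from left. Merged: [3, 6]
Compare 15 vs 6: take 6 from right. Merged: [3, 6, 6]
Compare 15 vs 12: take 12 from right. Merged: [3, 6, 6, 12]
Compare 15 vs 15: take 15 from left. Merged: [3, 6, 6, 12, 15]
Append remaining from right: [15]. Merged: [3, 6, 6, 12, 15, 15]

Final merged array: [3, 6, 6, 12, 15, 15]
Total comparisons: 5

The merged array is [3, 6, 6, 12, 15, 15], requiring 5 comparisons. The merge step runs in O(n) time where n is the total number of elements.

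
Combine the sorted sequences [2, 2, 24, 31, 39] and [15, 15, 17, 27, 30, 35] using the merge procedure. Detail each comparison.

Merging process:

Compare 2 vs 15: take 2 from left. Merged: [2]
Compare 2 vs 15: take 2 from left. Merged: [2, 2]
Compare 24 vs 15: take 15 from right. Merged: [2, 2, 15]
Compare 24 vs 15: take 15 from right. Merged: [2, 2, 15, 15]
Compare 24 vs 17: take 17 from right. Merged: [2, 2, 15, 15, 17]
Compare 24 vs 27: take 24 from left. Merged: [2, 2, 15, 15, 17, 24]
Compare 31 vs 27: take 27 from right. Merged: [2, 2, 15, 15, 17, 24, 27]
Compare 31 vs 30: take 30 from right. Merged: [2, 2, 15, 15, 17, 24, 27, 30]
Compare 31 vs 35: take 31 from left. Merged: [2, 2, 15, 15, 17, 24, 27, 30, 31]
Compare 39 vs 35: take 35 from right. Merged: [2, 2, 15, 15, 17, 24, 27, 30, 31, 35]
Append remaining from left: [39]. Merged: [2, 2, 15, 15, 17, 24, 27, 30, 31, 35, 39]

Final merged array: [2, 2, 15, 15, 17, 24, 27, 30, 31, 35, 39]
Total comparisons: 10

The merged array is [2, 2, 15, 15, 17, 24, 27, 30, 31, 35, 39], requiring 10 comparisons. The merge step runs in O(n) time where n is the total number of elements.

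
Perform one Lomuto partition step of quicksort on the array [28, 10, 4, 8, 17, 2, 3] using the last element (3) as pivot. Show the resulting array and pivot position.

Lomuto partition with pivot = 3:

Initial array: [28, 10, 4, 8, 17, 2, 3]

arr[0]=28 > 3: no swap
arr[1]=10 > 3: no swap
arr[2]=4 > 3: no swap
arr[3]=8 > 3: no swap
arr[4]=17 > 3: no swap
arr[5]=2 <= 3: swap with position 0, array becomes [2, 10, 4, 8, 17, 28, 3]

Place pivot at position 1: [2, 3, 4, 8, 17, 28, 10]
Pivot position: 1

After partitioning with pivot 3, the array becomes [2, 3, 4, 8, 17, 28, 10]. The pivot is placed at index 1. All elements to the left of the pivot are <= 3, and all elements to the right are > 3.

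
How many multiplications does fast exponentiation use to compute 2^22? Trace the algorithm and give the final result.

Computing 2^22 by squaring (build up from 2^1; each line after the first costs one multiplication):

2^1 = 2
2^2 = (2^1)^2 = 2^2 = 4
2^4 = (2^2)^2 = 4^2 = 16
2^5 = 2 * 2^4 = 2 * 16 = 32
2^10 = (2^5)^2 = 32^2 = 1024
2^11 = 2 * 2^10 = 2 * 1024 = 2048
2^22 = (2^11)^2 = 2048^2 = 4194304

Result: 4194304
Multiplications needed: 6 (6 lines after 2^1)

2^22 = 4194304. Using exponentiation by squaring, this requires 6 multiplications. The key idea: if the exponent is even, square the half-power; if odd, multiply by the base once.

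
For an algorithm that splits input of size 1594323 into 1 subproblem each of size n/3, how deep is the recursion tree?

For divide and conquer with division factor 3:

Problem sizes at each level:
Level 0: 1594323
Level 1: 531441
Level 2: 177147
Level 3: 59049
Level 4: 19683
Level 5: 6561
Level 6: 2187
Level 7: 729
Level 8: 243
Level 9: 81
Level 10: 27
Level 11: 9
Level 12: 3
Level 13: 1

The root is level 0 and the size-1 base case is level 13 (the tree spans levels 0 through 13, i.e. 14 levels counting the root), so the depth is the number of divisions: log_3(1594323) = 13

The recursion tree depth is log_3(1594323) = 13. At each level, the problem size is divided by 3, so it takes 13 divisions to reduce to a base case of size 1. The algorithm makes 1 recursive call at each level.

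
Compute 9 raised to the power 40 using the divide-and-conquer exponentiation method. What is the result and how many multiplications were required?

Computing 9^40 by squaring (build up from 9^1; each line after the first costs one multiplication):

9^1 = 9
9^2 = (9^1)^2 = 9^2 = 81
9^4 = (9^2)^2 = 81^2 = 6561
9^5 = 9 * 9^4 = 9 * 6561 = 59049
9^10 = (9^5)^2 = 59049^2 = 3486784401
9^20 = (9^10)^2 = 3486784401^2 = 12157665459056928801
9^40 = (9^20)^2 = 12157665459056928801^2 = 147808829414345923316083210206383297601

Result: 147808829414345923316083210206383297601
Multiplications needed: 6 (6 lines after 9^1)

9^40 = 147808829414345923316083210206383297601. Using exponentiation by squaring, this requires 6 multiplications. The key idea: if the exponent is even, square the half-power; if odd, multiply by the base once.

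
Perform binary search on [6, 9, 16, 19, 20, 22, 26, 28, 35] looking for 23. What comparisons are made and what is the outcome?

Binary search for 23 in [6, 9, 16, 19, 20, 22, 26, 28, 35]:

lo=0, hi=8, mid=4, arr[mid]=20 -> 20 < 23, search right half
lo=5, hi=8, mid=6, arr[mid]=26 -> 26 > 23, search left half
lo=5, hi=5, mid=5, arr[mid]=22 -> 22 < 23, search right half
lo=6 > hi=5, target 23 not found

Binary search determines that 23 is not in the array after 3 comparisons. The search space was exhausted without finding the target.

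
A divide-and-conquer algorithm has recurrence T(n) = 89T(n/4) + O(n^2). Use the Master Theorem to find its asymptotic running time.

Master Theorem for T(n) = 89T(n/4) + O(n^2):

a = 89, b = 4, c = 2
log_b(a) = log_4(89) = 3.2379

Case 1: c = 2 < log_4(89) = 3.2379
T(n) = O(n^(log_4 89))

For T(n) = 89T(n/4) + O(n^2): log_4(89) = 3.2379. This is Case 1 of the Master Theorem (c < log_b(a), work dominated by leaves), giving O(n^(log_4 89)).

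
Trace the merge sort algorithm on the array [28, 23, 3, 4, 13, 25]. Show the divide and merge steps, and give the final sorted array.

Merge sort trace:

Split: [28, 23, 3, 4, 13, 25] -> [28, 23, 3] and [4, 13, 25]
  Split: [28, 23, 3] -> [28] and [23, 3]
    Split: [23, 3] -> [23] and [3]
    Merge: [23] + [3] -> [3, 23]
  Merge: [28] + [3, 23] -> [3, 23, 28]
  Split: [4, 13, 25] -> [4] and [13, 25]
    Split: [13, 25] -> [13] and [25]
    Merge: [13] + [25] -> [13, 25]
  Merge: [4] + [13, 25] -> [4, 13, 25]
Merge: [3, 23, 28] + [4, 13, 25] -> [3, 4, 13, 23, 25, 28]

Final sorted array: [3, 4, 13, 23, 25, 28]

The merge sort proceeds by recursively splitting the array and merging sorted halves.
After all merges, the sorted array is [3, 4, 13, 23, 25, 28].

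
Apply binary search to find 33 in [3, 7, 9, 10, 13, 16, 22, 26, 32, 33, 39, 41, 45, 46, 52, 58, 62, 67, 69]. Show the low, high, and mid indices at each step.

Binary search for 33 in [3, 7, 9, 10, 13, 16, 22, 26, 32, 33, 39, 41, 45, 46, 52, 58, 62, 67, 69]:

lo=0, hi=18, mid=9, arr[mid]=33 -> Found target at index 9!

Binary search finds 33 at index 9 after 1 comparisons. The search repeatedly halves the search space by comparing with the middle element.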